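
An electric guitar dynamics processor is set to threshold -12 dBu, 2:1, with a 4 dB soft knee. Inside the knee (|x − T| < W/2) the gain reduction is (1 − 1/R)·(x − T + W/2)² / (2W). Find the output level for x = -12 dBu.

-12.25 dBu

x − T + W/2 = -12 − (-12) + 2 = 2.
GR = (1 − 1/2) × 2² / 8 = 0.5 × 4 / 8 = 0.25 dB.
Output = -12 − 0.25 = -12.25 dBu.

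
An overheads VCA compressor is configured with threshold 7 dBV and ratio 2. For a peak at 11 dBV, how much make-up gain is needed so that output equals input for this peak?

The peak compresses to 7 + 4/2 = 9 dBV.
To reach 11 dBV requires 11 − 9 = 2 dB of make-up.

2 dB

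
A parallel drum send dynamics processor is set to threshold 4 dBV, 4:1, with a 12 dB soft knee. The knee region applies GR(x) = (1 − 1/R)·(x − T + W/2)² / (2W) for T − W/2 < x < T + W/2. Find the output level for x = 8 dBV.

4.875 dBV

x − T + W/2 = 8 − 4 + 6 = 10.
GR = (1 − 1/4) × 10² / 24 = 0.75 × 100 / 24 = 3.125 dB.
Output = 8 − 3.125 = 4.875 dBV.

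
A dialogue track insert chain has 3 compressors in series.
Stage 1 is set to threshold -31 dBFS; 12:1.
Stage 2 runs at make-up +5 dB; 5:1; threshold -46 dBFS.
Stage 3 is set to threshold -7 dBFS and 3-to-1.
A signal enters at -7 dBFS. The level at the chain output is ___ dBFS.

-37.6 dBFS

Stage 1: -7 dBFS is 24 dB over -31 dBFS; at 12:1 that becomes 2 dB over, giving -29 dBFS.
Stage 2: overshoot 17 dB → 17/5 = 3.4 dB → -42.6 dBFS; +5 dB make-up → -37.6 dBFS.
Stage 3: below threshold (-37.6 ≤ -7); passes unchanged; output -37.6 dBFS.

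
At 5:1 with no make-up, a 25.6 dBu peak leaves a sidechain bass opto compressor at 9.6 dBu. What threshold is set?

5.6 dBu

Let T be the threshold. Output overshoot = (input overshoot)/R, so 9.6 − T = (25.6 − T)/5.
5·(9.6 − T) = 25.6 − T → 4·T = 48 − 25.6 = 22.4.
T = 22.4/4 = 5.6 dBu.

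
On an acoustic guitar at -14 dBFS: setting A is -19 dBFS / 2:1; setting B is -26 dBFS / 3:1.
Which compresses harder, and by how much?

A: overshoot 5 dB → output overshoot 2.5 dB → GR 2.5 dB.
B: overshoot 12 dB → output overshoot 4 dB → GR 8 dB.
Difference: 5.5 dB in favour of B.

B, by 5.5 dB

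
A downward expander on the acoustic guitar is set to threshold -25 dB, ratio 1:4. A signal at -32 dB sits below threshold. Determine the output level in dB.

Undershoot = (-25) − (-32) = 7 dB.
At 1:4, that expands to 28 dB under threshold.
Output = -25 − 28 = -53 dB.

-53 dB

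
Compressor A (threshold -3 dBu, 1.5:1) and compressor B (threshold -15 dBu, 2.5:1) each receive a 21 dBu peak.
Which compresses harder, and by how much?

A: overshoot 24 dB → output overshoot 16 dB → GR 8 dB.
B: overshoot 36 dB → output overshoot 14.4 dB → GR 21.6 dB.
B applies 13.6 dB more gain reduction.

B, by 13.6 dB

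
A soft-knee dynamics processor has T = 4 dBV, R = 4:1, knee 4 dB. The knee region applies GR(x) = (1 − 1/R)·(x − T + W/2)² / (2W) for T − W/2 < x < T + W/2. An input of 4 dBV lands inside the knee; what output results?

x − T + W/2 = 4 − 4 + 2 = 2.
GR = (1 − 1/4) × 2² / 8 = 0.75 × 4 / 8 = 0.375 dB.
Output = 4 − 0.375 = 3.625 dBV.

3.625 dBV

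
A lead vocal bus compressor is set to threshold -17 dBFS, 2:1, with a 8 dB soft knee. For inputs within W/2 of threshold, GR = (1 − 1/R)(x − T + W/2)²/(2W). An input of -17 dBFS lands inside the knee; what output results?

x − T + W/2 = -17 − (-17) + 4 = 4.
GR = (1 − 1/2) × 4² / 16 = 0.5 × 16 / 16 = 0.5 dB.
Output = -17 − 0.5 = -17.5 dBFS.

-17.5 dBFS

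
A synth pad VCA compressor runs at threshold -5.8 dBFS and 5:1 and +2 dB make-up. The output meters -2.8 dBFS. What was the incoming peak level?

-0.8 dBFS

Remove make-up: -2.8 − 2 = -4.8 dBFS.
That's 1 dB above the -5.8 dBFS threshold.
Input overshoot = R × output overshoot = 5 dB → input = -5.8 + 5 = -0.8 dBFS.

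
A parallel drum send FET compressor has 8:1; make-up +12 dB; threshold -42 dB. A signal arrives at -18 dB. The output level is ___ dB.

-27 dB

Overshoot: -18 − (-42) = 24 dB.
The 24 dB excess becomes 3 dB after 8:1 reduction.
That puts the output at -39 dB; make-up adds 12 dB, giving -27 dB.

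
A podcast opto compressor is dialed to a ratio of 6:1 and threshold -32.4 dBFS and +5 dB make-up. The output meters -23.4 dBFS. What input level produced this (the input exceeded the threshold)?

-8.4 dBFS

Stripping the +5 dB make-up gives -28.4 dBFS at the gain stage.
Post-compression overshoot = -28.4 − (-32.4) = 4 dB.
Input overshoot = R × output overshoot = 24 dB → input = -32.4 + 24 = -8.4 dBFS.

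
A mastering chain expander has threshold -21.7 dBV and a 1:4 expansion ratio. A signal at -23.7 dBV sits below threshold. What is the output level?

-29.7 dBV

The input is 2 dB below the -21.7 dBV threshold.
A 1:4 expander multiplies undershoot by 4: 2 × 4 = 8 dB below threshold.
Output = -21.7 − 8 = -29.7 dBV.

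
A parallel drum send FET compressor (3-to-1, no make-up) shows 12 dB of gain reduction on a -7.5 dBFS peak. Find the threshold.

Gain reduction = -7.5 − (-19.5) = 12 dB; output overshoot = GR / (R − 1) = 12 / 2 = 6 dB.
Threshold = output − output overshoot = -19.5 − 6 = -25.5 dBFS.

-25.5 dBFS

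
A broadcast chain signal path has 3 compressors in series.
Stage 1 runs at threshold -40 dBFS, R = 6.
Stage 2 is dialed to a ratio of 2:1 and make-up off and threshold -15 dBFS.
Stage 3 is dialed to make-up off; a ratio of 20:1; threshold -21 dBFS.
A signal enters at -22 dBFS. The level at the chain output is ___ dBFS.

Stage 1: 18 dB above -40 dBFS, reduced 6:1 to 3 dB above → -37 dBFS.
Stage 2: -37 dBFS ≤ -15 dBFS, so stage 2 doesn't engage; output -37 dBFS.
Stage 3: below threshold (-37 ≤ -21); passes unchanged; output -37 dBFS.

-37 dBFS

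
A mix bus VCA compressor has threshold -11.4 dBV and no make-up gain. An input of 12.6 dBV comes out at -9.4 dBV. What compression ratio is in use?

Input overshoot = 12.6 − (-11.4) = 24 dB; output overshoot = -9.4 − (-11.4) = 2 dB.
Ratio = 24 / 2 = 12.

12:1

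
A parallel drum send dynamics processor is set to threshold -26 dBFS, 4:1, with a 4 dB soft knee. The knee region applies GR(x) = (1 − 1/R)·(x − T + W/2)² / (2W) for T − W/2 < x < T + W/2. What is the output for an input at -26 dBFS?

x − T + W/2 = -26 − (-26) + 2 = 2.
GR = (1 − 1/4) × 2² / 8 = 0.75 × 4 / 8 = 0.375 dB.
Output = -26 − 0.375 = -26.375 dBFS.

-26.375 dBFS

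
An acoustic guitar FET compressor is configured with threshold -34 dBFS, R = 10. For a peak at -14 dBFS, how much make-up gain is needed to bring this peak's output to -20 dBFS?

12 dB

Without make-up, output = threshold + overshoot/10 = -34 + 2 = -32 dBFS.
Gap to target: 12 dB.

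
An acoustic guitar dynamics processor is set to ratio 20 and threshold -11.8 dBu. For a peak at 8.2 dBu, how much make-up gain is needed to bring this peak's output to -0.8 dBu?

The peak compresses to -11.8 + 20/20 = -10.8 dBu.
To reach -0.8 dBu requires -0.8 − (-10.8) = 10 dB of make-up.

10 dB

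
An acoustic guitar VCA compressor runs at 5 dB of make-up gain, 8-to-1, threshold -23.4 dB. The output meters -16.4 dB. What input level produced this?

-7.4 dB

Stripping the +5 dB make-up gives -21.4 dB at the gain stage.
The compressed level sits -21.4 − (-23.4) = 2 dB over threshold.
Input overshoot = R × output overshoot = 16 dB → input = -23.4 + 16 = -7.4 dB.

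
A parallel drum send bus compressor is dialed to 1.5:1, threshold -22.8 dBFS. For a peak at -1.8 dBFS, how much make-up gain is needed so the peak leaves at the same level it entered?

Overshoot 21 dB → 21/1.5 = 14 dB after compression, so the compressed level is -22.8 + 14 = -8.8 dBFS.
Make-up = target − compressed = -1.8 − (-8.8) = 7 dB.

7 dB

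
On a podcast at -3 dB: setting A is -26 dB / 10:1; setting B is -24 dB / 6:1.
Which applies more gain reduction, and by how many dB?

A: 23 dB over, compressed to 2.3 dB over, so 20.7 dB of GR.
B: 21 dB over, compressed to 3.5 dB over, so 17.5 dB of GR.
A reduces 3.2 dB more.

A, by 3.2 dB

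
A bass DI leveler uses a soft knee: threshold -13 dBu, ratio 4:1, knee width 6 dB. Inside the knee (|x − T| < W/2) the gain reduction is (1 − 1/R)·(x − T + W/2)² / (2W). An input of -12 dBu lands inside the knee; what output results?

x − T + W/2 = -12 − (-13) + 3 = 4.
GR = (1 − 1/4) × 4² / 12 = 0.75 × 16 / 12 = 1 dB.
Output = -12 − 1 = -13 dBu.

-13 dBu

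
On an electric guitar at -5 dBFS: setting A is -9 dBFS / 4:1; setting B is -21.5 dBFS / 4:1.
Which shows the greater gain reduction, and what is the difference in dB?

A: GR = 4 − 4/4 = 3 dB.
B: GR = 16.5 − 16.5/4 = 12.375 dB.
B applies 9.375 dB more gain reduction.

B, by 9.375 dB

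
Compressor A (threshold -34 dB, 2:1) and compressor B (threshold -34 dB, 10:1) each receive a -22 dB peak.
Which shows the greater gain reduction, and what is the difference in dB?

B, by 4.8 dB

A: 12 dB over, compressed to 6 dB over, so 6 dB of GR.
B: 12 dB over, compressed to 1.2 dB over, so 10.8 dB of GR.
B applies 4.8 dB more gain reduction.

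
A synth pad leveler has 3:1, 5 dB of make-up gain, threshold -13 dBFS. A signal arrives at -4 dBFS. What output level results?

-4 dBFS sits 9 dB over threshold.
3:1 compression reduces that to 9/3 = 3 dB over.
That puts the output at -10 dBFS; make-up adds 5 dB, giving -5 dBFS.

-5 dBFS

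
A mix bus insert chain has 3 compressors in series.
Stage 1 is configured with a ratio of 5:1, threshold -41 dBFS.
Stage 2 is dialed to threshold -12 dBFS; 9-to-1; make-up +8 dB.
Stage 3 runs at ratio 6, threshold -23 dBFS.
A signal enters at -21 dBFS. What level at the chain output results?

-29 dBFS

Stage 1: -21 dBFS is 20 dB over -41 dBFS; at 5:1 that becomes 4 dB over, giving -37 dBFS.
Stage 2: -37 dBFS is at or below the -12 dBFS threshold — no compression; make-up brings it to -29 dBFS.
Stage 3: -29 dBFS ≤ -23 dBFS, so stage 3 doesn't engage; output -29 dBFS.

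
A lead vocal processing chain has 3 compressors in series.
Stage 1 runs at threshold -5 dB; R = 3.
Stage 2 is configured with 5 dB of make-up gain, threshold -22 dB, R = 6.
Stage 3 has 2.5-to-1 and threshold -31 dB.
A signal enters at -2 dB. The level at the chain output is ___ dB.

-24.2 dB

Stage 1: overshoot 3 dB → 3/3 = 1 dB → -4 dB.
Stage 2: overshoot 18 dB → 18/6 = 3 dB → -19 dB; +5 dB make-up → -14 dB.
Stage 3: -14 dB is 17 dB over -31 dB; at 2.5:1 that becomes 6.8 dB over, giving -24.2 dB.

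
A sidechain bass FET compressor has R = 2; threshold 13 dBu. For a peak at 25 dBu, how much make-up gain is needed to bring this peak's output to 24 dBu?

Without make-up, output = threshold + overshoot/2 = 13 + 6 = 19 dBu.
Gap to target: 5 dB.

5 dB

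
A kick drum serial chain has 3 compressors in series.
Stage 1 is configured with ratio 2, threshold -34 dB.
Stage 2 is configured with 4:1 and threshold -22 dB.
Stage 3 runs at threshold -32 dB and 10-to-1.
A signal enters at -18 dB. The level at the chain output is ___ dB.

-31.4 dB

Stage 1: 16 dB above -34 dB, reduced 2:1 to 8 dB above → -26 dB.
Stage 2: -26 dB ≤ -22 dB, so stage 2 doesn't engage; output -26 dB.
Stage 3: 6 dB above -32 dB, reduced 10:1 to 0.6 dB above → -31.4 dB.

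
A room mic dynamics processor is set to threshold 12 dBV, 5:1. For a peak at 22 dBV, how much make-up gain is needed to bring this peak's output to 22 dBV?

Without make-up, output = threshold + overshoot/5 = 12 + 2 = 14 dBV.
Gap to target: 8 dB.

8 dB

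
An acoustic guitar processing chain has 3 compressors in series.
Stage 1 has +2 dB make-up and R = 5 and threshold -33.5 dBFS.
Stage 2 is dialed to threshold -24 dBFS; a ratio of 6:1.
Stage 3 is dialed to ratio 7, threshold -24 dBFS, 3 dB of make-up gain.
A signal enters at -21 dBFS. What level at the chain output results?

-26 dBFS

Stage 1: 12.5 dB above -33.5 dBFS, reduced 5:1 to 2.5 dB above → -31 dBFS; +2 dB make-up → -29 dBFS.
Stage 2: -29 dBFS is at or below the -24 dBFS threshold — no compression; output -29 dBFS.
Stage 3: -29 dBFS ≤ -24 dBFS, so stage 3 doesn't engage; make-up brings it to -26 dBFS.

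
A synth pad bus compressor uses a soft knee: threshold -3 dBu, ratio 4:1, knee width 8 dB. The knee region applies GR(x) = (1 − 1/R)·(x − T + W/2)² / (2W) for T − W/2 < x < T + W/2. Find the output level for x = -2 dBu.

x − T + W/2 = -2 − (-3) + 4 = 5.
GR = (1 − 1/4) × 5² / 16 = 0.75 × 25 / 16 = 1.171875 dB.
Output = -2 − 1.171875 = -3.171875 dBu.

-3.171875 dBu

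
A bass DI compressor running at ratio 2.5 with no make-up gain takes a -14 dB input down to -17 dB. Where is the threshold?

Input is 5 dB above T (since output overshoot × R = input overshoot: (-17 − T)·2.5 = -14 − T gives T = -19 dB).
Check: -19 + (-14 − (-19))/2.5 = -19 + 2 = -17 dB. ✓

-19 dB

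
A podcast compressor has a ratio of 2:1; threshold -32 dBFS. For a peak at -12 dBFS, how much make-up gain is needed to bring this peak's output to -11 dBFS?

Overshoot 20 dB → 20/2 = 10 dB after compression, so the compressed level is -32 + 10 = -22 dBFS.
Make-up = target − compressed = -11 − (-22) = 11 dB.

11 dB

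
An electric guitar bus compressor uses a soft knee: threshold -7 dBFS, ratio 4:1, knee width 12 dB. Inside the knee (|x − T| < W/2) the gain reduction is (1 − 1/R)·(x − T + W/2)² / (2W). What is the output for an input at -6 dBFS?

-7.53125 dBFS

x − T + W/2 = -6 − (-7) + 6 = 7.
GR = (1 − 1/4) × 7² / 24 = 0.75 × 49 / 24 = 1.53125 dB.
Output = -6 − 1.53125 = -7.53125 dBFS.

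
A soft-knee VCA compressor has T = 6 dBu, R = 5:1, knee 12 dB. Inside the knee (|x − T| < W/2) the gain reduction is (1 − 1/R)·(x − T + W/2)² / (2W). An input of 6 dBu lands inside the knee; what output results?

4.8 dBu

x − T + W/2 = 6 − 6 + 6 = 6.
GR = (1 − 1/5) × 6² / 24 = 0.8 × 36 / 24 = 1.2 dB.
Output = 6 − 1.2 = 4.8 dBu.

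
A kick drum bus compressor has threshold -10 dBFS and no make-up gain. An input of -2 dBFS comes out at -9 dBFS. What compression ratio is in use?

Input overshoot = -2 − (-10) = 8 dB; output overshoot = -9 − (-10) = 1 dB.
Ratio = 8 / 1 = 8.

8:1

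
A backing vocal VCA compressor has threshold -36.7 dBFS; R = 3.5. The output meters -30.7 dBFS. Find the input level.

-15.7 dBFS

That's 6 dB above the -36.7 dBFS threshold.
Before 3.5:1 compression the overshoot was 6 × 3.5 = 21 dB, so input = -36.7 + 21 = -15.7 dBFS.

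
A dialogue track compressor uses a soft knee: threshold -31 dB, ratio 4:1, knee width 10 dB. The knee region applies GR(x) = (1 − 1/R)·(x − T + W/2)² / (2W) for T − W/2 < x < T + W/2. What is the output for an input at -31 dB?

-31.9375 dB

x − T + W/2 = -31 − (-31) + 5 = 5.
GR = (1 − 1/4) × 5² / 20 = 0.75 × 25 / 20 = 0.9375 dB.
Output = -31 − 0.9375 = -31.9375 dB.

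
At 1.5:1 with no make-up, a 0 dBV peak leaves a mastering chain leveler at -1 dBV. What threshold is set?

-3 dBV

Let T be the threshold. Output overshoot = (input overshoot)/R, so -1 − T = (0 − T)/1.5.
1.5·(-1 − T) = 0 − T → 0.5·T = -1.5 − 0 = -1.5.
T = -1.5/0.5 = -3 dBV.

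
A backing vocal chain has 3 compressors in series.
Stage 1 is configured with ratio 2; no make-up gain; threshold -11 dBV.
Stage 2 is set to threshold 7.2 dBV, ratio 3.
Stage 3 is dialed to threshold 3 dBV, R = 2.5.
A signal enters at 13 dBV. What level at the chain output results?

Stage 1: 13 dBV is 24 dB over -11 dBV; at 2:1 that becomes 12 dB over, giving 1 dBV.
Stage 2: below threshold (1 ≤ 7.2); passes unchanged; output 1 dBV.
Stage 3: 1 dBV ≤ 3 dBV, so stage 3 doesn't engage; output 1 dBV.

1 dBV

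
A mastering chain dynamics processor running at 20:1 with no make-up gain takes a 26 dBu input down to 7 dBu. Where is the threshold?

6 dBu

Input is 20 dB above T (since output overshoot × R = input overshoot: (7 − T)·20 = 26 − T gives T = 6 dBu).
Check: 6 + (26 − 6)/20 = 6 + 1 = 7 dBu. ✓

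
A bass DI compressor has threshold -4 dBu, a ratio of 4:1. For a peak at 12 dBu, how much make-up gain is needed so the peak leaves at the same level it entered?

The peak compresses to -4 + 16/4 = 0 dBu.
To reach 12 dBu requires 12 − 0 = 12 dB of make-up.

12 dB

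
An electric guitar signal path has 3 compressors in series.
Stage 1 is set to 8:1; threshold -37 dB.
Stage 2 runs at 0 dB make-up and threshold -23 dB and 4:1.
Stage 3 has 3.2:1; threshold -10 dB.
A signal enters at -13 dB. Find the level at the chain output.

-34 dB

Stage 1: overshoot 24 dB → 24/8 = 3 dB → -34 dB.
Stage 2: below threshold (-34 ≤ -23); passes unchanged; output -34 dB.
Stage 3: below threshold (-34 ≤ -10); passes unchanged; output -34 dB.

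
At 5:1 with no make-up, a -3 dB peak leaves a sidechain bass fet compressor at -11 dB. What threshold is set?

-13 dB

Gain reduction = -3 − (-11) = 8 dB; output overshoot = GR / (R − 1) = 8 / 4 = 2 dB.
Threshold = output − output overshoot = -11 − 2 = -13 dB.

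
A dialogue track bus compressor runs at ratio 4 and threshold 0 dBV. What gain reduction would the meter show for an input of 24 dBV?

24 dBV exceeds the threshold by 24 dB.
After 4:1 compression the overshoot becomes 24/4 = 6 dB.
Gain reduction = 24 − 6 = 18 dB.

18 dB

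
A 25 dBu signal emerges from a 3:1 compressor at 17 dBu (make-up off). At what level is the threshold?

13 dBu

Let T be the threshold. Output overshoot = (input overshoot)/R, so 17 − T = (25 − T)/3.
3·(17 − T) = 25 − T → 2·T = 51 − 25 = 26.
T = 26/2 = 13 dBu.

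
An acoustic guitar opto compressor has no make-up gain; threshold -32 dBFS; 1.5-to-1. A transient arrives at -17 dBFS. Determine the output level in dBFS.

The input is 15 dB above the -32 dBFS threshold.
1.5:1 compression reduces that to 15/1.5 = 10 dB over.
So the level is -32 + 10 = -22 dBFS.

-22 dBFS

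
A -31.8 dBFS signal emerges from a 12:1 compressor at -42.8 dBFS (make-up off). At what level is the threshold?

-43.8 dBFS

Gain reduction = -31.8 − (-42.8) = 11 dB; output overshoot = GR / (R − 1) = 11 / 11 = 1 dB.
Threshold = output − output overshoot = -42.8 − 1 = -43.8 dBFS.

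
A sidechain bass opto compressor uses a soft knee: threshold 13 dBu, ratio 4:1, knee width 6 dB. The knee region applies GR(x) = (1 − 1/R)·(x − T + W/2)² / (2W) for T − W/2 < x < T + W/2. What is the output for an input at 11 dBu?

10.9375 dBu

x − T + W/2 = 11 − 13 + 3 = 1.
GR = (1 − 1/4) × 1² / 12 = 0.75 × 1 / 12 = 0.0625 dB.
Output = 11 − 0.0625 = 10.9375 dBu.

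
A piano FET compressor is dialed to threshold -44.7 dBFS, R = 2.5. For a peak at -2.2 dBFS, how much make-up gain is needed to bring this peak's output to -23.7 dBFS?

Overshoot 42.5 dB → 42.5/2.5 = 17 dB after compression, so the compressed level is -44.7 + 17 = -27.7 dBFS.
Make-up = target − compressed = -23.7 − (-27.7) = 4 dB.

4 dB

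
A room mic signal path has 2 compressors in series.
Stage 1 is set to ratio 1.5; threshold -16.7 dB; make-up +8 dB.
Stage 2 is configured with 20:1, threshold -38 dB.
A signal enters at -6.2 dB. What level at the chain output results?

Stage 1: -6.2 dB is 10.5 dB over -16.7 dB; at 1.5:1 that becomes 7 dB over, giving -9.7 dB; +8 dB make-up → -1.7 dB.
Stage 2: 36.3 dB above -38 dB, reduced 20:1 to 1.815 dB above → -36.185 dB.

-36.185 dB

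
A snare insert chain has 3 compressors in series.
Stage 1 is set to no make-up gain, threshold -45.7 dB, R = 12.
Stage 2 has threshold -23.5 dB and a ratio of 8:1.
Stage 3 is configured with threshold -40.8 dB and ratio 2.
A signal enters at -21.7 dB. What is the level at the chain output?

Stage 1: -21.7 dB is 24 dB over -45.7 dB; at 12:1 that becomes 2 dB over, giving -43.7 dB.
Stage 2: -43.7 dB is at or below the -23.5 dB threshold — no compression; output -43.7 dB.
Stage 3: below threshold (-43.7 ≤ -40.8); passes unchanged; output -43.7 dB.

-43.7 dB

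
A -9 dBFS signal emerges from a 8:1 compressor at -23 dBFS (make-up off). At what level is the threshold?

Input is 16 dB above T (since output overshoot × R = input overshoot: (-23 − T)·8 = -9 − T gives T = -25 dBFS).
Check: -25 + (-9 − (-25))/8 = -25 + 2 = -23 dBFS. ✓

-25 dBFS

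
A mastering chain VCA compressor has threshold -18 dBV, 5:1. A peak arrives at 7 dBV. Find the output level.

Overshoot: 7 − (-18) = 25 dB.
The 25 dB excess becomes 5 dB after 5:1 reduction.
That puts the output at -13 dBV.

-13 dBV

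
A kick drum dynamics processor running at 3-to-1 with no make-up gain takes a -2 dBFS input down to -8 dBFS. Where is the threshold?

Input is 9 dB above T (since output overshoot × R = input overshoot: (-8 − T)·3 = -2 − T gives T = -11 dBFS).
Check: -11 + (-2 − (-11))/3 = -11 + 3 = -8 dBFS. ✓

-11 dBFS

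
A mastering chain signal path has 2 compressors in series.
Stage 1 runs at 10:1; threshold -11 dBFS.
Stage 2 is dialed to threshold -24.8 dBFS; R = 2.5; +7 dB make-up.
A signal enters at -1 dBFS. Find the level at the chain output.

Stage 1: 10 dB above -11 dBFS, reduced 10:1 to 1 dB above → -10 dBFS.
Stage 2: 14.8 dB above -24.8 dBFS, reduced 2.5:1 to 5.92 dB above → -18.88 dBFS; +7 dB make-up → -11.88 dBFS.

-11.88 dBFS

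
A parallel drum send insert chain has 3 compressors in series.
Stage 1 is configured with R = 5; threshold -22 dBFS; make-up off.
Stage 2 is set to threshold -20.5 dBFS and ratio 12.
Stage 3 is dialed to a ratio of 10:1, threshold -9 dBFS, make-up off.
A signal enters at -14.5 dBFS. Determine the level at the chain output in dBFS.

Stage 1: -14.5 dBFS is 7.5 dB over -22 dBFS; at 5:1 that becomes 1.5 dB over, giving -20.5 dBFS.
Stage 2: -20.5 dBFS ≤ -20.5 dBFS, so stage 2 doesn't engage; output -20.5 dBFS.
Stage 3: below threshold (-20.5 ≤ -9); passes unchanged; output -20.5 dBFS.

-20.5 dBFS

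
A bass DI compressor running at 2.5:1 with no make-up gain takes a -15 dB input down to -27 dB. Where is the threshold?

Gain reduction = -15 − (-27) = 12 dB; output overshoot = GR / (R − 1) = 12 / 1.5 = 8 dB.
Threshold = output − output overshoot = -27 − 8 = -35 dB.

-35 dB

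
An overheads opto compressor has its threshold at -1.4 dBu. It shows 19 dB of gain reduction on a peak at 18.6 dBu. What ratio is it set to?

Input overshoot = 18.6 − (-1.4) = 20 dB.
Output overshoot = 20 − 19 = 1 dB.
Ratio = input overshoot / output overshoot = 20 / 1 = 20.

20:1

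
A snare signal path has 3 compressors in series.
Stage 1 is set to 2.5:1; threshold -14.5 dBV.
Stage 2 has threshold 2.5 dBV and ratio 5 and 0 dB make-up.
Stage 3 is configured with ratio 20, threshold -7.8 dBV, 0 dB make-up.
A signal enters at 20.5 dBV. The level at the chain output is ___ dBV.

-7.435 dBV

Stage 1: 35 dB above -14.5 dBV, reduced 2.5:1 to 14 dB above → -0.5 dBV.
Stage 2: -0.5 dBV is at or below the 2.5 dBV threshold — no compression; output -0.5 dBV.
Stage 3: -0.5 dBV is 7.3 dB over -7.8 dBV; at 20:1 that becomes 0.365 dB over, giving -7.435 dBV.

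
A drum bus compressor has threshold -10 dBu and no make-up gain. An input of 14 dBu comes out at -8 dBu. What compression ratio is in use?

Input overshoot = 14 − (-10) = 24 dB; output overshoot = -8 − (-10) = 2 dB.
Ratio = 24 / 2 = 12.

12:1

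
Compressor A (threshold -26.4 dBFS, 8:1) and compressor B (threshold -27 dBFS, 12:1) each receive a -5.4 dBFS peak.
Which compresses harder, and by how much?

A: overshoot 21 dB → output overshoot 2.625 dB → GR 18.375 dB.
B: overshoot 21.6 dB → output overshoot 1.8 dB → GR 19.8 dB.
Difference: 1.425 dB in favour of B.

B, by 1.425 dB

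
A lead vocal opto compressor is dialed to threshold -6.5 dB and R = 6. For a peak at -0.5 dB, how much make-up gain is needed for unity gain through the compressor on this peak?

Without make-up, output = threshold + overshoot/6 = -6.5 + 1 = -5.5 dB.
Gap to target: 5 dB.

5 dB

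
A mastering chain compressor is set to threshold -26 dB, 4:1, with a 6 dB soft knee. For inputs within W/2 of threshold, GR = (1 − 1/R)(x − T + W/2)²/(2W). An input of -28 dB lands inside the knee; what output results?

x − T + W/2 = -28 − (-26) + 3 = 1.
GR = (1 − 1/4) × 1² / 12 = 0.75 × 1 / 12 = 0.0625 dB.
Output = -28 − 0.0625 = -28.0625 dB.

-28.0625 dB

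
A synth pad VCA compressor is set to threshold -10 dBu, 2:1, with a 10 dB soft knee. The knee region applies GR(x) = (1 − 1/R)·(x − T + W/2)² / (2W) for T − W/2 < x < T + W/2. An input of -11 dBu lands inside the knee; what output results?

x − T + W/2 = -11 − (-10) + 5 = 4.
GR = (1 − 1/2) × 4² / 20 = 0.5 × 16 / 20 = 0.4 dB.
Output = -11 − 0.4 = -11.4 dBu.

-11.4 dBu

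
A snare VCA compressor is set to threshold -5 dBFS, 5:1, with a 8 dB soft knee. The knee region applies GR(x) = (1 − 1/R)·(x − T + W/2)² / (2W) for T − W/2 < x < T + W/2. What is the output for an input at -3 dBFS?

x − T + W/2 = -3 − (-5) + 4 = 6.
GR = (1 − 1/5) × 6² / 16 = 0.8 × 36 / 16 = 1.8 dB.
Output = -3 − 1.8 = -4.8 dBFS.

-4.8 dBFS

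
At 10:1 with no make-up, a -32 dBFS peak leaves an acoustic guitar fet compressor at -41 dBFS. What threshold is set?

-42 dBFS

Input is 10 dB above T (since output overshoot × R = input overshoot: (-41 − T)·10 = -32 − T gives T = -42 dBFS).
Check: -42 + (-32 − (-42))/10 = -42 + 1 = -41 dBFS. ✓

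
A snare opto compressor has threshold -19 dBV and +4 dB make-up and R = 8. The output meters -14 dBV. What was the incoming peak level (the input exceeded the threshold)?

-11 dBV

Remove make-up: -14 − 4 = -18 dBV.
Post-compression overshoot = -18 − (-19) = 1 dB.
Undo the ratio: input overshoot = 1 × 8 = 8 dB, giving input = -11 dBV.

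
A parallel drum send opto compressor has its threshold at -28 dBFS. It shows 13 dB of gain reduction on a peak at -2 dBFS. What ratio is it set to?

2:1

Input overshoot = -2 − (-28) = 26 dB.
Output overshoot = 26 − 13 = 13 dB.
Ratio = input overshoot / output overshoot = 26 / 13 = 2.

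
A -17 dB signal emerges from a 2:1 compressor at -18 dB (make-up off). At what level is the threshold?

Input is 2 dB above T (since output overshoot × R = input overshoot: (-18 − T)·2 = -17 − T gives T = -19 dB).
Check: -19 + (-17 − (-19))/2 = -19 + 1 = -18 dB. ✓

-19 dB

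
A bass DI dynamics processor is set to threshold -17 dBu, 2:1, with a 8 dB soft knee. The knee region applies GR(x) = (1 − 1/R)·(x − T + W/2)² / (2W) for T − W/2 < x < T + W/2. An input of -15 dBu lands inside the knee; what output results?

-16.125 dBu

x − T + W/2 = -15 − (-17) + 4 = 6.
GR = (1 − 1/2) × 6² / 16 = 0.5 × 36 / 16 = 1.125 dB.
Output = -15 − 1.125 = -16.125 dBu.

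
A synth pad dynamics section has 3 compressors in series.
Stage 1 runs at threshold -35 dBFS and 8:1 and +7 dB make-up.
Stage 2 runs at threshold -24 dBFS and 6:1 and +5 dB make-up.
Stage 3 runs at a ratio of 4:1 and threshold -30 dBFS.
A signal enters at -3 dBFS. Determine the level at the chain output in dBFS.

-27.25 dBFS

Stage 1: overshoot 32 dB → 32/8 = 4 dB → -31 dBFS; +7 dB make-up → -24 dBFS.
Stage 2: -24 dBFS ≤ -24 dBFS, so stage 2 doesn't engage; make-up brings it to -19 dBFS.
Stage 3: 11 dB above -30 dBFS, reduced 4:1 to 2.75 dB above → -27.25 dBFS.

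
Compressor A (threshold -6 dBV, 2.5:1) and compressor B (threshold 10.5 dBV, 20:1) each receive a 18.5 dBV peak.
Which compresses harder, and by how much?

A: overshoot 24.5 dB → output overshoot 9.8 dB → GR 14.7 dB.
B: overshoot 8 dB → output overshoot 0.4 dB → GR 7.6 dB.
A applies 7.1 dB more gain reduction.

A, by 7.1 dB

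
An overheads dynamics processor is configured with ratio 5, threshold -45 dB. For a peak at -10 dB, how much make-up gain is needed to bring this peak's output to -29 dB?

The peak compresses to -45 + 35/5 = -38 dB.
To reach -29 dB requires -29 − (-38) = 9 dB of make-up.

9 dB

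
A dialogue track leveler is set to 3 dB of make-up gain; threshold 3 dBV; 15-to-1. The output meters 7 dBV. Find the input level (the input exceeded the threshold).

18 dBV

Remove make-up: 7 − 3 = 4 dBV.
That's 1 dB above the 3 dBV threshold.
Input overshoot = R × output overshoot = 15 dB → input = 3 + 15 = 18 dBV.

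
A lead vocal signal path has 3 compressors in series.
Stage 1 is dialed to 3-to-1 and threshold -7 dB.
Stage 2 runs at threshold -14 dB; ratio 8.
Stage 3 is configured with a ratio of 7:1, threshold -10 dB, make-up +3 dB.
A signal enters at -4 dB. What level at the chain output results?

-10 dB

Stage 1: 3 dB above -7 dB, reduced 3:1 to 1 dB above → -6 dB.
Stage 2: 8 dB above -14 dB, reduced 8:1 to 1 dB above → -13 dB.
Stage 3: -13 dB is at or below the -10 dB threshold — no compression; make-up brings it to -10 dB.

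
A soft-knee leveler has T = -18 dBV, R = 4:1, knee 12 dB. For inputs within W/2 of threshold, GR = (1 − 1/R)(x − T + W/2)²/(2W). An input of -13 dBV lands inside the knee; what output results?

-16.78125 dBV

x − T + W/2 = -13 − (-18) + 6 = 11.
GR = (1 − 1/4) × 11² / 24 = 0.75 × 121 / 24 = 3.78125 dB.
Output = -13 − 3.78125 = -16.78125 dBV.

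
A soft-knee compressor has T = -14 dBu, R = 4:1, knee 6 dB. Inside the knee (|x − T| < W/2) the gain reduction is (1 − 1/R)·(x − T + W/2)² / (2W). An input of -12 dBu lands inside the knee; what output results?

x − T + W/2 = -12 − (-14) + 3 = 5.
GR = (1 − 1/4) × 5² / 12 = 0.75 × 25 / 12 = 1.5625 dB.
Output = -12 − 1.5625 = -13.5625 dBu.

-13.5625 dBu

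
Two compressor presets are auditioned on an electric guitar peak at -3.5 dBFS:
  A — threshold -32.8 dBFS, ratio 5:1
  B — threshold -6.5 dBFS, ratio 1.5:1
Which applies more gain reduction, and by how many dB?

A: 29.3 dB over, compressed to 5.86 dB over, so 23.44 dB of GR.
B: 3 dB over, compressed to 2 dB over, so 1 dB of GR.
Difference: 22.44 dB in favour of A.

A, by 22.44 dB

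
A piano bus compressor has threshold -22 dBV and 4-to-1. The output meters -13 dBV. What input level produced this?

Post-compression overshoot = -13 − (-22) = 9 dB.
Before 4:1 compression the overshoot was 9 × 4 = 36 dB, so input = -22 + 36 = 14 dBV.

14 dBV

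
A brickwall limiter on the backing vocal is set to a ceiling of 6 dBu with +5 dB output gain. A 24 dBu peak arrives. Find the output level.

11 dBu

At ∞:1, everything above 6 dBu is held at the ceiling.
Output gain then adds 5 dB: 6 + 5 = 11 dBu.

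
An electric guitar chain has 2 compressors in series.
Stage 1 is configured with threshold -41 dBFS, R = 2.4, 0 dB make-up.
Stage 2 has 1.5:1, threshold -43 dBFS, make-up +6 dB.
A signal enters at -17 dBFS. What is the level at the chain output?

Stage 1: overshoot 24 dB → 24/2.4 = 10 dB → -31 dBFS.
Stage 2: 12 dB above -43 dBFS, reduced 1.5:1 to 8 dB above → -35 dBFS; +6 dB make-up → -29 dBFS.

-29 dBFS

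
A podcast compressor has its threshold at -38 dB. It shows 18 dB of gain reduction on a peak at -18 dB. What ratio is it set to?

10:1

Input overshoot = -18 − (-38) = 20 dB.
Output overshoot = 20 − 18 = 2 dB.
Ratio = input overshoot / output overshoot = 20 / 2 = 10.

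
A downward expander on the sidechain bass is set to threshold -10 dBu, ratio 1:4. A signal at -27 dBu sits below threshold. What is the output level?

-78 dBu

The input is 17 dB below the -10 dBu threshold.
A 1:4 expander multiplies undershoot by 4: 17 × 4 = 68 dB below threshold.
Output = -10 − 68 = -78 dBu.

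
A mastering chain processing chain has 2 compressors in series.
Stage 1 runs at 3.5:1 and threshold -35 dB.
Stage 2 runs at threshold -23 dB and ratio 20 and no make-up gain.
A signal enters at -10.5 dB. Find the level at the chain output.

-28 dB

Stage 1: 24.5 dB above -35 dB, reduced 3.5:1 to 7 dB above → -28 dB.
Stage 2: below threshold (-28 ≤ -23); passes unchanged; output -28 dB.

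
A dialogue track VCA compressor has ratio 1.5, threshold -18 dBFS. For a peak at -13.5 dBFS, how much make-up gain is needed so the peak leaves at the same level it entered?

1.5 dB

The peak compresses to -18 + 4.5/1.5 = -15 dBFS.
To reach -13.5 dBFS requires -13.5 − (-15) = 1.5 dB of make-up.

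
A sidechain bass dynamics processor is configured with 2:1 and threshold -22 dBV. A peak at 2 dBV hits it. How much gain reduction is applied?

12 dB

2 dBV exceeds the threshold by 24 dB.
At 2:1, output sits 24/2 = 12 dB above threshold.
Gain reduction = 24 − 12 = 12 dB.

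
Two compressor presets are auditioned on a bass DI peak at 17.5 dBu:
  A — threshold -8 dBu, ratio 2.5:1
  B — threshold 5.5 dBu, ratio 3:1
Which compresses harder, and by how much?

A: overshoot 25.5 dB → output overshoot 10.2 dB → GR 15.3 dB.
B: overshoot 12 dB → output overshoot 4 dB → GR 8 dB.
A applies 7.3 dB more gain reduction.

A, by 7.3 dB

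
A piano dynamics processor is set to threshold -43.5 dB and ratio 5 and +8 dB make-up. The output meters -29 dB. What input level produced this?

Before make-up, the level was -29 − 8 = -37 dB.
That's 6.5 dB above the -43.5 dB threshold.
Input overshoot = R × output overshoot = 32.5 dB → input = -43.5 + 32.5 = -11 dB.

-11 dB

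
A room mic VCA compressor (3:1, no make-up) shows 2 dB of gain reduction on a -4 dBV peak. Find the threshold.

Let T be the threshold. Output overshoot = (input overshoot)/R, so -6 − T = (-4 − T)/3.
3·(-6 − T) = -4 − T → 2·T = -18 − (-4) = -14.
T = -14/2 = -7 dBV.

-7 dBV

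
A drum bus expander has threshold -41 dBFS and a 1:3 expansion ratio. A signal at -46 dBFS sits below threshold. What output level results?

-56 dBFS

Undershoot = (-41) − (-46) = 5 dB.
At 1:3, that expands to 15 dB under threshold.
Output = -41 − 15 = -56 dBFS.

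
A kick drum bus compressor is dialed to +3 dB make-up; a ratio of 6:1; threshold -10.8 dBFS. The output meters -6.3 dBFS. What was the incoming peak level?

Before make-up, the level was -6.3 − 3 = -9.3 dBFS.
The compressed level sits -9.3 − (-10.8) = 1.5 dB over threshold.
Before 6:1 compression the overshoot was 1.5 × 6 = 9 dB, so input = -10.8 + 9 = -1.8 dBFS.

-1.8 dBFS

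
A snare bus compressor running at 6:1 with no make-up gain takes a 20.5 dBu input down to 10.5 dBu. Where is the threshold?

8.5 dBu

Let T be the threshold. Output overshoot = (input overshoot)/R, so 10.5 − T = (20.5 − T)/6.
6·(10.5 − T) = 20.5 − T → 5·T = 63 − 20.5 = 42.5.
T = 42.5/5 = 8.5 dBu.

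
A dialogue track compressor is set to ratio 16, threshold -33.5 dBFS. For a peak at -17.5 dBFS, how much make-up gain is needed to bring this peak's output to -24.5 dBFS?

Without make-up, output = threshold + overshoot/16 = -33.5 + 1 = -32.5 dBFS.
Gap to target: 8 dB.

8 dB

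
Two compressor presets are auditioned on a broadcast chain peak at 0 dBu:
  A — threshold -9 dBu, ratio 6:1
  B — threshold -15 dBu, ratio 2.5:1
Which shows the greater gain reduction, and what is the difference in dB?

A: 9 dB over, compressed to 1.5 dB over, so 7.5 dB of GR.
B: 15 dB over, compressed to 6 dB over, so 9 dB of GR.
B reduces 1.5 dB more.

B, by 1.5 dB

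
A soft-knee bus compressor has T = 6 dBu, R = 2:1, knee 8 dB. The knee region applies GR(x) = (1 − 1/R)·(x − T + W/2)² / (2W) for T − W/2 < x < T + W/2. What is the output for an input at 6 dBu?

5.5 dBu

x − T + W/2 = 6 − 6 + 4 = 4.
GR = (1 − 1/2) × 4² / 16 = 0.5 × 16 / 16 = 0.5 dB.
Output = 6 − 0.5 = 5.5 dBu.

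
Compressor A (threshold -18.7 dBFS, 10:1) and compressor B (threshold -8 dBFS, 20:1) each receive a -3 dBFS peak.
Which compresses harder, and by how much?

A: overshoot 15.7 dB → output overshoot 1.57 dB → GR 14.13 dB.
B: overshoot 5 dB → output overshoot 0.25 dB → GR 4.75 dB.
A reduces 9.38 dB more.

A, by 9.38 dB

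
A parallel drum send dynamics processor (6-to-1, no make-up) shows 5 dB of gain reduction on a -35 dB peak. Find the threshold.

Input is 6 dB above T (since output overshoot × R = input overshoot: (-40 − T)·6 = -35 − T gives T = -41 dB).
Check: -41 + (-35 − (-41))/6 = -41 + 1 = -40 dB. ✓

-41 dB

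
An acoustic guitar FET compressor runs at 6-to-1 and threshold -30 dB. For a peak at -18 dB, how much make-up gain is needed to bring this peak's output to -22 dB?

The peak compresses to -30 + 12/6 = -28 dB.
To reach -22 dB requires -22 − (-28) = 6 dB of make-up.

6 dB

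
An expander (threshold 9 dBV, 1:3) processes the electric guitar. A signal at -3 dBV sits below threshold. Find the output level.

Undershoot = 9 − (-3) = 12 dB.
At 1:3, that expands to 36 dB under threshold.
Output = 9 − 36 = -27 dBV.

-27 dBV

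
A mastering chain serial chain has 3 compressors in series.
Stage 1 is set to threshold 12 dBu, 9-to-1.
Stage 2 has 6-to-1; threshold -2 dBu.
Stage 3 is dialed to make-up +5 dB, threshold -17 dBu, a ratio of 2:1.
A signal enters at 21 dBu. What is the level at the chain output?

Stage 1: 9 dB above 12 dBu, reduced 9:1 to 1 dB above → 13 dBu.
Stage 2: 15 dB above -2 dBu, reduced 6:1 to 2.5 dB above → 0.5 dBu.
Stage 3: 17.5 dB above -17 dBu, reduced 2:1 to 8.75 dB above → -8.25 dBu; +5 dB make-up → -3.25 dBu.

-3.25 dBu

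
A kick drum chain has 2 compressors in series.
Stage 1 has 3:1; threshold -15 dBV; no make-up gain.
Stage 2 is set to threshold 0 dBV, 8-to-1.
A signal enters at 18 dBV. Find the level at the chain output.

-4 dBV

Stage 1: 33 dB above -15 dBV, reduced 3:1 to 11 dB above → -4 dBV.
Stage 2: -4 dBV ≤ 0 dBV, so stage 2 doesn't engage; output -4 dBV.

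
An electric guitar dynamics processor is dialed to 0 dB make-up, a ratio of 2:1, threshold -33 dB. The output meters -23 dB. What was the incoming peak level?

-13 dB

That's 10 dB above the -33 dB threshold.
Input overshoot = R × output overshoot = 20 dB → input = -33 + 20 = -13 dB.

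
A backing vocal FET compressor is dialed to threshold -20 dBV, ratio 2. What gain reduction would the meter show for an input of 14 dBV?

17 dB

14 dBV exceeds the threshold by 34 dB.
After 2:1 compression the overshoot becomes 34/2 = 17 dB.
Gain reduction = 34 − 17 = 17 dB.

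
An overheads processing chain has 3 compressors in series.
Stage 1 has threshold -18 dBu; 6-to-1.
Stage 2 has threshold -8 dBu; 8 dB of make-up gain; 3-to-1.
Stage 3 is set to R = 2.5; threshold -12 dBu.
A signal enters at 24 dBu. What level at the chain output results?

Stage 1: 24 dBu is 42 dB over -18 dBu; at 6:1 that becomes 7 dB over, giving -11 dBu.
Stage 2: -11 dBu is at or below the -8 dBu threshold — no compression; make-up brings it to -3 dBu.
Stage 3: 9 dB above -12 dBu, reduced 2.5:1 to 3.6 dB above → -8.4 dBu.

-8.4 dBu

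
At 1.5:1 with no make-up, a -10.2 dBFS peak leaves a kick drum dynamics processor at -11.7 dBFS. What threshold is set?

Let T be the threshold. Output overshoot = (input overshoot)/R, so -11.7 − T = (-10.2 − T)/1.5.
1.5·(-11.7 − T) = -10.2 − T → 0.5·T = -17.55 − (-10.2) = -7.35.
T = -7.35/0.5 = -14.7 dBFS.

-14.7 dBFS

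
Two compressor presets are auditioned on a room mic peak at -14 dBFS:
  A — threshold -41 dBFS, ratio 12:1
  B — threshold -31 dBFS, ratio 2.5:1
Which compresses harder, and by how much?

A: GR = 27 − 27/12 = 24.75 dB.
B: GR = 17 − 17/2.5 = 10.2 dB.
A reduces 14.55 dB more.

A, by 14.55 dB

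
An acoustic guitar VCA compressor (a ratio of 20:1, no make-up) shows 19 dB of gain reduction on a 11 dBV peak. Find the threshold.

-9 dBV

Gain reduction = 11 − (-8) = 19 dB; output overshoot = GR / (R − 1) = 19 / 19 = 1 dB.
Threshold = output − output overshoot = -8 − 1 = -9 dBV.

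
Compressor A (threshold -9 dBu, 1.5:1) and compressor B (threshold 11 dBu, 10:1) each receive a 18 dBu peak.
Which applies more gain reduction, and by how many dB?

A, by 2.7 dB

A: GR = 27 − 27/1.5 = 9 dB.
B: GR = 7 − 7/10 = 6.3 dB.
A reduces 2.7 dB more.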